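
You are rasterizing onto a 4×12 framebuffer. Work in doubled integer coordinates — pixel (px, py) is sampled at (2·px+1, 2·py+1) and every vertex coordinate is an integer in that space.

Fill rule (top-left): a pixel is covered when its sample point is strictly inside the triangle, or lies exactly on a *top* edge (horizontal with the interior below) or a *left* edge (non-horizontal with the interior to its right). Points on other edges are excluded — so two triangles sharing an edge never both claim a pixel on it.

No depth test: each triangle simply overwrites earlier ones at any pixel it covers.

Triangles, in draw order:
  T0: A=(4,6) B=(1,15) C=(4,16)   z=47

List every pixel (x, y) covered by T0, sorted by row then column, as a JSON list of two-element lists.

T0:
  2·area = 30  (B↔C swapped to make it positive)
  edge (4, 6)→(4, 16): d=(0,10) right/bottom  bias=-1
  edge (4, 16)→(1, 15): d=(-3,-1) top-left  bias=+0
  edge (1, 15)→(4, 6): d=(3,-9) top-left  bias=+0
    (2,1)@(5, 3): e=[-10,40,0] → ·  [on edge]
    (1,4)@(3, 9): e=[10,20,0] → █  [on edge]
    (2,4)@(5, 9): e=[-10,22,18] → ·
    (1,5)@(3, 11): e=[10,14,6] → █
    (2,5)@(5, 11): e=[-10,16,24] → ·
    (1,6)@(3, 13): e=[10,8,12] → █
    (2,6)@(5, 13): e=[-10,10,30] → ·
    (0,7)@(1, 15): e=[30,0,0] → █  [on edge]
    (2,7)@(5, 15): e=[-10,4,36] → ·
    (0,8)@(1, 17): e=[30,-6,6] → ·
    (1,8)@(3, 17): e=[10,-4,24] → ·
    (3,8)@(7, 17): e=[-30,0,60] → ·  [on edge]
  covered (5 px):
    · · · ·
    · · · ·
    · · · ·
    · · · ·
    · █ · ·
    · █ · ·
    · █ · ·
    █ █ · ·
    · · · ·
    · · · ·
    · · · ·
    · · · ·

Answer: [[1,4],[1,5],[1,6],[0,7],[1,7]]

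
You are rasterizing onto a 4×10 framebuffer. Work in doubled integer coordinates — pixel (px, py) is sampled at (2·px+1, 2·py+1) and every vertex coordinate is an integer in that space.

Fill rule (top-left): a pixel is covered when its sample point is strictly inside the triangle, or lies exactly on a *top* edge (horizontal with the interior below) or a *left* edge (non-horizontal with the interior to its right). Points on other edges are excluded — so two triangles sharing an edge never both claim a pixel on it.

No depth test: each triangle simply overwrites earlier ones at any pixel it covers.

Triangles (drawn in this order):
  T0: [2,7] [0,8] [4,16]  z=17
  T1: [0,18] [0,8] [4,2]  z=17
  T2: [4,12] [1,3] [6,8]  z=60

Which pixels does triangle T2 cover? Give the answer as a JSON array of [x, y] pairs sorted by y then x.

T0:
  2·area = 20  (B↔C swapped to make it positive)
  edge (2, 7)→(4, 16): d=(2,9) right/bottom  bias=-1
  edge (4, 16)→(0, 8): d=(-4,-8) top-left  bias=+0
  edge (0, 8)→(2, 7): d=(2,-1) top-left  bias=+0
    (0,4)@(1, 9): e=[13,4,3] → X
    (1,4)@(3, 9): e=[-5,20,5] → .
    (0,5)@(1, 11): e=[17,-4,7] → .
    (1,6)@(3, 13): e=[3,4,13] → X
    (2,6)@(5, 13): e=[-15,20,15] → .
    (1,7)@(3, 15): e=[7,-4,17] → .
  covered (2 px):
    . . . .
    . . . .
    . . . .
    . . . .
    X . . .
    . . . .
    . X . .
    . . . .
    . . . .
    . . . .
T1:
  2·area = 40
  edge (0, 18)→(0, 8): d=(0,-10) top-left  bias=+0
  edge (0, 8)→(4, 2): d=(4,-6) top-left  bias=+0
  edge (4, 2)→(0, 18): d=(-4,16) right/bottom  bias=-1
    (1,2)@(3, 5): e=[30,6,4] → X
    (2,2)@(5, 5): e=[50,18,-28] → .
    (0,3)@(1, 7): e=[10,2,28] → X
    (1,3)@(3, 7): e=[30,14,-4] → .
    (0,4)@(1, 9): e=[10,10,20] → X
    (1,4)@(3, 9): e=[30,22,-12] → .
    (0,5)@(1, 11): e=[10,18,12] → X
    (1,5)@(3, 11): e=[30,30,-20] → .
    (0,6)@(1, 13): e=[10,26,4] → X
    (1,6)@(3, 13): e=[30,38,-28] → .
    (0,7)@(1, 15): e=[10,34,-4] → .
  covered (5 px):
    . . . .
    . . . .
    . X . .
    X . . .
    X . . .
    X . . .
    X . . .
    . . . .
    . . . .
    . . . .
T2:
  2·area = 30
  edge (4, 12)→(1, 3): d=(-3,-9) top-left  bias=+0
  edge (1, 3)→(6, 8): d=(5,5) right/bottom  bias=-1
  edge (6, 8)→(4, 12): d=(-2,4) right/bottom  bias=-1
    (0,1)@(1, 3): e=[0,0,30] → .  [on edge]
    (1,2)@(3, 5): e=[12,0,18] → .  [on edge]
    (1,3)@(3, 7): e=[6,10,14] → X
    (2,3)@(5, 7): e=[24,0,6] → .  [on edge]
    (1,4)@(3, 9): e=[0,20,10] → X  [on edge]
    (2,4)@(5, 9): e=[18,10,2] → X
    (3,4)@(7, 9): e=[36,0,-6] → .  [on edge]
    (1,5)@(3, 11): e=[-6,30,6] → .
    (2,5)@(5, 11): e=[12,20,-2] → .
    (2,7)@(5, 15): e=[0,40,-10] → .  [on edge]
  covered (3 px):
    . . . .
    . . . .
    . . . .
    . X . .
    . X X .
    . . . .
    . . . .
    . . . .
    . . . .
    . . . .

Answer: [[1,3],[1,4],[2,4]]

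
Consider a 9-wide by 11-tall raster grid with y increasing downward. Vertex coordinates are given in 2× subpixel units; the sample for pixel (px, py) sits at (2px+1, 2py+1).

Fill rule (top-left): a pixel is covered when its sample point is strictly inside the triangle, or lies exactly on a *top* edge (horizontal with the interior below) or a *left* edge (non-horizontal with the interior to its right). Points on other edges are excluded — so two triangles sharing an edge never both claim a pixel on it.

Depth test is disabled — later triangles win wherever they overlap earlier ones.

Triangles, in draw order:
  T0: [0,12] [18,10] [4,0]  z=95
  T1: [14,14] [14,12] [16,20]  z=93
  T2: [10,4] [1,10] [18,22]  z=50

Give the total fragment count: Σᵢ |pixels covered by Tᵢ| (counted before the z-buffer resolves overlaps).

T0:
  2·area = 208  (B↔C swapped to make it positive)
  edge (0, 12)→(4, 0): d=(4,-12) top-left  bias=+0
  edge (4, 0)→(18, 10): d=(14,10) right/bottom  bias=-1
  edge (18, 10)→(0, 12): d=(-18,2) right/bottom  bias=-1
    (2,0)@(5, 1): e=[16,4,188] → █
    (3,0)@(7, 1): e=[40,-16,184] → ·
    (1,1)@(3, 3): e=[0,52,156] → █  [on edge]
    (3,1)@(7, 3): e=[48,12,148] → █
    (4,1)@(9, 3): e=[72,-8,144] → ·
    (1,2)@(3, 5): e=[8,80,120] → █
    (4,2)@(9, 5): e=[80,20,108] → █
    (5,2)@(11, 5): e=[104,0,104] → ·  [on edge]
    (1,3)@(3, 7): e=[16,108,84] → █
    (5,3)@(11, 7): e=[112,28,68] → █
    (6,3)@(13, 7): e=[136,8,64] → █
    (7,3)@(15, 7): e=[160,-12,60] → ·
    (0,4)@(1, 9): e=[0,156,52] → █  [on edge]
    (4,5)@(9, 11): e=[104,104,0] → ·  [on edge]
  covered (26 px):
    · · █ · · · · · ·
    · █ █ █ · · · · ·
    · █ █ █ █ · · · ·
    · █ █ █ █ █ █ · ·
    █ █ █ █ █ █ █ █ ·
    █ █ █ █ · · · · ·
    · · · · · · · · ·
    · · · · · · · · ·
    · · · · · · · · ·
    · · · · · · · · ·
    · · · · · · · · ·
T1:
  2·area = 4
  edge (14, 14)→(14, 12): d=(0,-2) top-left  bias=+0
  edge (14, 12)→(16, 20): d=(2,8) right/bottom  bias=-1
  edge (16, 20)→(14, 14): d=(-2,-6) top-left  bias=+0
    (5,2)@(11, 5): e=[-6,10,0] → ·  [on edge]
    (6,5)@(13, 11): e=[-2,6,0] → ·  [on edge]
    (7,8)@(15, 17): e=[2,2,0] → █  [on edge]
    (8,8)@(17, 17): e=[6,-14,12] → ·
    (7,9)@(15, 19): e=[2,6,-4] → ·
  covered (1 px):
    · · · · · · · · ·
    · · · · · · · · ·
    · · · · · · · · ·
    · · · · · · · · ·
    · · · · · · · · ·
    · · · · · · · · ·
    · · · · · · · · ·
    · · · · · · · · ·
    · · · · · · · █ ·
    · · · · · · · · ·
    · · · · · · · · ·
T2:
  2·area = 210  (B↔C swapped to make it positive)
  edge (10, 4)→(18, 22): d=(8,18) right/bottom  bias=-1
  edge (18, 22)→(1, 10): d=(-17,-12) top-left  bias=+0
  edge (1, 10)→(10, 4): d=(9,-6) top-left  bias=+0
    (4,2)@(9, 5): e=[26,181,3] → █
    (5,2)@(11, 5): e=[-10,205,15] → ·
    (3,3)@(7, 7): e=[78,123,9] → █
    (5,3)@(11, 7): e=[6,171,33] → █
    (6,3)@(13, 7): e=[-30,195,45] → ·
    (1,4)@(3, 9): e=[166,41,3] → █
    (2,4)@(5, 9): e=[130,65,15] → █
    (6,4)@(13, 9): e=[-14,161,63] → ·
    (1,5)@(3, 11): e=[182,7,21] → █
    (6,5)@(13, 11): e=[2,127,81] → █
    (7,5)@(15, 11): e=[-34,151,93] → ·
    (1,6)@(3, 13): e=[198,-27,39] → ·
  covered (27 px):
    · · · · · · · · ·
    · · · · · · · · ·
    · · · · █ · · · ·
    · · · █ █ █ · · ·
    · █ █ █ █ █ · · ·
    · █ █ █ █ █ █ · ·
    · · · █ █ █ █ · ·
    · · · · █ █ █ · ·
    · · · · · █ █ █ ·
    · · · · · · · █ ·
    · · · · · · · · █

Result: 54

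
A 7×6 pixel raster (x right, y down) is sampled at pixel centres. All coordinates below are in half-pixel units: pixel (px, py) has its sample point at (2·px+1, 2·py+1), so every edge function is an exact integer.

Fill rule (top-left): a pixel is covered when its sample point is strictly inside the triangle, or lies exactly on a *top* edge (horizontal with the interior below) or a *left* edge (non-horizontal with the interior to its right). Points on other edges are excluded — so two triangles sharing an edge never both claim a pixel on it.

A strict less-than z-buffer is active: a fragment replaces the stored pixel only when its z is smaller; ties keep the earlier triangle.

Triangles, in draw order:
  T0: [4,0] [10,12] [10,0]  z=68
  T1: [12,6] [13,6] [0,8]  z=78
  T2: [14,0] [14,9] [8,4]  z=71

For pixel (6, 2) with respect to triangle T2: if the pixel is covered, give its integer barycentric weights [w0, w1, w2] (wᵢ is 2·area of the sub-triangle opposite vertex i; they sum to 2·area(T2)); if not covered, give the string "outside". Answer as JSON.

T0:
  2·area = 72  (B↔C swapped to make it positive)
  edge (4, 0)→(10, 0): d=(6,0) top-left  bias=+0
  edge (10, 0)→(10, 12): d=(0,12) right/bottom  bias=-1
  edge (10, 12)→(4, 0): d=(-6,-12) top-left  bias=+0
    (2,0)@(5, 1): e=[6,60,6] → X
    (3,0)@(7, 1): e=[6,36,30] → X
    (4,0)@(9, 1): e=[6,12,54] → X
    (5,0)@(11, 1): e=[6,-12,78] → .
    (2,1)@(5, 3): e=[18,60,-6] → .
    (3,1)@(7, 3): e=[18,36,18] → X
    (5,1)@(11, 3): e=[18,-12,66] → .
    (3,2)@(7, 5): e=[30,36,6] → X
    (5,2)@(11, 5): e=[30,-12,54] → .
    (3,3)@(7, 7): e=[42,36,-6] → .
    (4,3)@(9, 7): e=[42,12,18] → X
    (5,3)@(11, 7): e=[42,-12,42] → .
  covered (9 px):
    . . X X X . .
    . . . X X . .
    . . . X X . .
    . . . . X . .
    . . . . X . .
    . . . . . . .
T1:
  2·area = 2
  edge (12, 6)→(13, 6): d=(1,0) top-left  bias=+0
  edge (13, 6)→(0, 8): d=(-13,2) right/bottom  bias=-1
  edge (0, 8)→(12, 6): d=(12,-2) top-left  bias=+0
  covered (0 px):
    . . . . . . .
    . . . . . . .
    . . . . . . .
    . . . . . . .
    . . . . . . .
    . . . . . . .
T2:
  2·area = 54
  edge (14, 0)→(14, 9): d=(0,9) right/bottom  bias=-1
  edge (14, 9)→(8, 4): d=(-6,-5) top-left  bias=+0
  edge (8, 4)→(14, 0): d=(6,-4) top-left  bias=+0
    (6,0)@(13, 1): e=[9,43,2] → X
    (5,1)@(11, 3): e=[27,21,6] → X
    (5,2)@(11, 5): e=[27,9,18] → X
    (5,3)@(11, 7): e=[27,-3,30] → .
    (6,3)@(13, 7): e=[9,7,38] → X
    (6,4)@(13, 9): e=[9,-5,50] → .
  covered (6 px):
    . . . . . . X
    . . . . . X X
    . . . . . X X
    . . . . . . X
    . . . . . . .
    . . . . . . .

Result: [19,26,9]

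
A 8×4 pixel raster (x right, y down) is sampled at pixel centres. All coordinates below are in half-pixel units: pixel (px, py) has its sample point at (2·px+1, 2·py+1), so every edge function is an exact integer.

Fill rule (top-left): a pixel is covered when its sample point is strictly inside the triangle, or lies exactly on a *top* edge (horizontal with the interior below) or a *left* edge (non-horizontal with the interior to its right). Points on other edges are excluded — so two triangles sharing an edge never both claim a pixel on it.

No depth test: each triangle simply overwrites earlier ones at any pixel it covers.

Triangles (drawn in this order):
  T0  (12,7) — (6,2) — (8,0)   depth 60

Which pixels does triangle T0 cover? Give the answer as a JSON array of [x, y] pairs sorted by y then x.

T0:
  2·area = 22
  edge (12, 7)→(6, 2): d=(-6,-5) top-left  bias=+0
  edge (6, 2)→(8, 0): d=(2,-2) top-left  bias=+0
  edge (8, 0)→(12, 7): d=(4,7) right/bottom  bias=-1
    (3,0)@(7, 1): e=[11,0,11] → #  [on edge]
    (4,0)@(9, 1): e=[21,4,-3] → ·
    (2,1)@(5, 3): e=[-11,0,33] → ·  [on edge]
    (3,1)@(7, 3): e=[-1,4,19] → ·
    (4,1)@(9, 3): e=[9,8,5] → #
    (5,1)@(11, 3): e=[19,12,-9] → ·
    (1,2)@(3, 5): e=[-33,0,55] → ·  [on edge]
    (4,2)@(9, 5): e=[-3,12,13] → ·
    (0,3)@(1, 7): e=[-55,0,77] → ·  [on edge]
  covered (2 px):
    · · · # · · · ·
    · · · · # · · ·
    · · · · · · · ·
    · · · · · · · ·

Final: [[3,0],[4,1]]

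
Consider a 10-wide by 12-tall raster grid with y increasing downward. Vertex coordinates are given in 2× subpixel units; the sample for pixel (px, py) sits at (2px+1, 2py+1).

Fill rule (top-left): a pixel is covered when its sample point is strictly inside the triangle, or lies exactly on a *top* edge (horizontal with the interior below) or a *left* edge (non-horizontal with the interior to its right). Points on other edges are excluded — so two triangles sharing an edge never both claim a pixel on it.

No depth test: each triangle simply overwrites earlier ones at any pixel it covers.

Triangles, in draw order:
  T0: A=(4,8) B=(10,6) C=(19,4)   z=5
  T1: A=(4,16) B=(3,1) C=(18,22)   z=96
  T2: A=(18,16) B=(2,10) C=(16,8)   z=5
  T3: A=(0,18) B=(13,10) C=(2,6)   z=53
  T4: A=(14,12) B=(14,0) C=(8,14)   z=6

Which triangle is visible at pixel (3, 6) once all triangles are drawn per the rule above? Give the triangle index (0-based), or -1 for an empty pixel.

T0:
  2·area = 6
  edge (4, 8)→(10, 6): d=(6,-2) top-left  bias=+0
  edge (10, 6)→(19, 4): d=(9,-2) top-left  bias=+0
  edge (19, 4)→(4, 8): d=(-15,4) right/bottom  bias=-1
    (9,1)@(19, 3): e=[0,-9,15] → ·  [on edge]
    (6,2)@(13, 5): e=[0,-3,9] → ·  [on edge]
    (7,2)@(15, 5): e=[4,1,1] → #
    (8,2)@(17, 5): e=[8,5,-7] → ·
    (3,3)@(7, 7): e=[0,3,3] → #  [on edge]
    (4,3)@(9, 7): e=[4,7,-5] → ·
    (7,3)@(15, 7): e=[16,19,-29] → ·
    (0,4)@(1, 9): e=[0,9,-3] → ·  [on edge]
    (3,4)@(7, 9): e=[12,21,-27] → ·
  covered (2 px):
    · · · · · · · · · ·
    · · · · · · · · · ·
    · · · · · · · # · ·
    · · · # · · · · · ·
    · · · · · · · · · ·
    · · · · · · · · · ·
    · · · · · · · · · ·
    · · · · · · · · · ·
    · · · · · · · · · ·
    · · · · · · · · · ·
    · · · · · · · · · ·
    · · · · · · · · · ·
T1:
  2·area = 204
  edge (4, 16)→(3, 1): d=(-1,-15) top-left  bias=+0
  edge (3, 1)→(18, 22): d=(15,21) right/bottom  bias=-1
  edge (18, 22)→(4, 16): d=(-14,-6) top-left  bias=+0
    (1,0)@(3, 1): e=[0,0,204] → ·  [on edge]
    (2,2)@(5, 5): e=[26,18,160] → #
    (3,2)@(7, 5): e=[56,-24,172] → ·
    (2,3)@(5, 7): e=[24,48,132] → #
    (3,3)@(7, 7): e=[54,6,144] → #
    (4,3)@(9, 7): e=[84,-36,156] → ·
    (2,4)@(5, 9): e=[22,78,104] → #
    (4,4)@(9, 9): e=[82,-6,128] → ·
    (2,5)@(5, 11): e=[20,108,76] → #
    (4,5)@(9, 11): e=[80,24,100] → #
    (5,5)@(11, 11): e=[110,-18,112] → ·
    (2,6)@(5, 13): e=[18,138,48] → #
    (6,7)@(13, 15): e=[136,0,68] → ·  [on edge]
    (5,9)@(11, 19): e=[102,102,0] → #  [on edge]
  covered (24 px):
    · · · · · · · · · ·
    · · · · · · · · · ·
    · · # · · · · · · ·
    · · # # · · · · · ·
    · · # # · · · · · ·
    · · # # # · · · · ·
    · · # # # # · · · ·
    · · # # # # · · · ·
    · · · # # # # · · ·
    · · · · · # # # · ·
    · · · · · · · · # ·
    · · · · · · · · · ·
T2:
  2·area = 116
  edge (18, 16)→(2, 10): d=(-16,-6) top-left  bias=+0
  edge (2, 10)→(16, 8): d=(14,-2) top-left  bias=+0
  edge (16, 8)→(18, 16): d=(2,8) right/bottom  bias=-1
    (4,4)@(9, 9): e=[58,0,58] → #  [on edge]
    (5,4)@(11, 9): e=[70,4,42] → #
    (6,4)@(13, 9): e=[82,8,26] → #
    (7,4)@(15, 9): e=[94,12,10] → #
    (8,4)@(17, 9): e=[106,16,-6] → ·
    (2,5)@(5, 11): e=[2,20,94] → #
    (3,5)@(7, 11): e=[14,24,78] → #
    (8,5)@(17, 11): e=[74,44,-2] → ·
    (2,6)@(5, 13): e=[-30,48,98] → ·
    (3,6)@(7, 13): e=[-18,52,82] → ·
    (4,6)@(9, 13): e=[-6,56,66] → ·
    (5,6)@(11, 13): e=[6,60,50] → #
  covered (15 px):
    · · · · · · · · · ·
    · · · · · · · · · ·
    · · · · · · · · · ·
    · · · · · · · · · ·
    · · · · # # # # · ·
    · · # # # # # # · ·
    · · · · · # # # # ·
    · · · · · · · · # ·
    · · · · · · · · · ·
    · · · · · · · · · ·
    · · · · · · · · · ·
    · · · · · · · · · ·
T3:
  2·area = 140  (B↔C swapped to make it positive)
  edge (0, 18)→(2, 6): d=(2,-12) top-left  bias=+0
  edge (2, 6)→(13, 10): d=(11,4) right/bottom  bias=-1
  edge (13, 10)→(0, 18): d=(-13,8) right/bottom  bias=-1
    (1,3)@(3, 7): e=[14,7,119] → #
    (2,3)@(5, 7): e=[38,-1,103] → ·
    (1,4)@(3, 9): e=[18,29,93] → #
    (2,4)@(5, 9): e=[42,21,77] → #
    (3,4)@(7, 9): e=[66,13,61] → #
    (4,4)@(9, 9): e=[90,5,45] → #
    (5,4)@(11, 9): e=[114,-3,29] → ·
    (1,5)@(3, 11): e=[22,51,67] → #
    (5,5)@(11, 11): e=[118,19,3] → #
    (6,5)@(13, 11): e=[142,11,-13] → ·
    (0,6)@(1, 13): e=[2,81,57] → #
    (4,6)@(9, 13): e=[98,49,-7] → ·
  covered (17 px):
    · · · · · · · · · ·
    · · · · · · · · · ·
    · · · · · · · · · ·
    · # · · · · · · · ·
    · # # # # · · · · ·
    · # # # # # · · · ·
    # # # # · · · · · ·
    # # · · · · · · · ·
    # · · · · · · · · ·
    · · · · · · · · · ·
    · · · · · · · · · ·
    · · · · · · · · · ·
T4:
  2·area = 72  (B↔C swapped to make it positive)
  edge (14, 12)→(8, 14): d=(-6,2) right/bottom  bias=-1
  edge (8, 14)→(14, 0): d=(6,-14) top-left  bias=+0
  edge (14, 0)→(14, 12): d=(0,12) right/bottom  bias=-1
    (6,1)@(13, 3): e=[56,4,12] → #
    (7,1)@(15, 3): e=[52,32,-12] → ·
    (6,2)@(13, 5): e=[44,16,12] → #
    (7,2)@(15, 5): e=[40,44,-12] → ·
    (5,3)@(11, 7): e=[36,0,36] → #  [on edge]
    (7,3)@(15, 7): e=[28,56,-12] → ·
    (5,4)@(11, 9): e=[24,12,36] → #
    (7,4)@(15, 9): e=[16,68,-12] → ·
    (5,5)@(11, 11): e=[12,24,36] → #
    (7,5)@(15, 11): e=[4,80,-12] → ·
    (8,5)@(17, 11): e=[0,108,-36] → ·  [on edge]
    (4,6)@(9, 13): e=[4,8,60] → #
    (5,6)@(11, 13): e=[0,36,36] → ·  [on edge]
    (2,7)@(5, 15): e=[0,-36,108] → ·  [on edge]
    (2,10)@(5, 21): e=[-36,0,108] → ·  [on edge]
  covered (9 px):
    · · · · · · · · · ·
    · · · · · · # · · ·
    · · · · · · # · · ·
    · · · · · # # · · ·
    · · · · · # # · · ·
    · · · · · # # · · ·
    · · · · # · · · · ·
    · · · · · · · · · ·
    · · · · · · · · · ·
    · · · · · · · · · ·
    · · · · · · · · · ·
    · · · · · · · · · ·

Z-buffer (winner per pixel, '.' = empty):
  . . . . . . . . . .
  . . . . . . 4 . . .
  . . 1 . . . 4 0 . .
  . 3 1 1 . 4 4 . . .
  . 3 3 3 3 4 4 2 . .
  . 3 3 3 3 4 4 2 . .
  3 3 3 3 4 2 2 2 2 .
  3 3 1 1 1 1 . . 2 .
  3 . . 1 1 1 1 . . .
  . . . . . 1 1 1 . .
  . . . . . . . . 1 .
  . . . . . . . . . .

Final: 3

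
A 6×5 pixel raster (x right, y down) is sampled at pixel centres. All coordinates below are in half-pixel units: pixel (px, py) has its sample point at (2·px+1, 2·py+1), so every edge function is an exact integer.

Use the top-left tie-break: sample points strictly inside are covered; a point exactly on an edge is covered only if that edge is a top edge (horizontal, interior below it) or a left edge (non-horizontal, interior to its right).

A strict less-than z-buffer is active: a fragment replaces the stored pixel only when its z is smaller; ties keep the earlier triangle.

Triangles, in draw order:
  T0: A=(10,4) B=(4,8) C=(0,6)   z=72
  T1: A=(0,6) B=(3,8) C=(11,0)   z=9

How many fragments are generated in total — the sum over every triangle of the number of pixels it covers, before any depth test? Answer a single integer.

T0:
  2·area = 28
  edge (10, 4)→(4, 8): d=(-6,4) right/bottom  bias=-1
  edge (4, 8)→(0, 6): d=(-4,-2) top-left  bias=+0
  edge (0, 6)→(10, 4): d=(10,-2) top-left  bias=+0
    (2,2)@(5, 5): e=[14,14,0] → #  [on edge]
    (3,2)@(7, 5): e=[6,18,4] → #
    (4,2)@(9, 5): e=[-2,22,8] → ·
    (1,3)@(3, 7): e=[10,2,16] → #
    (3,3)@(7, 7): e=[-6,10,24] → ·
    (1,4)@(3, 9): e=[-2,-6,36] → ·
    (2,4)@(5, 9): e=[-10,-2,40] → ·
  covered (4 px):
    · · · · · ·
    · · · · · ·
    · · # # · ·
    · # # · · ·
    · · · · · ·
T1:
  2·area = 40  (B↔C swapped to make it positive)
  edge (0, 6)→(11, 0): d=(11,-6) top-left  bias=+0
  edge (11, 0)→(3, 8): d=(-8,8) right/bottom  bias=-1
  edge (3, 8)→(0, 6): d=(-3,-2) top-left  bias=+0
    (3,1)@(7, 3): e=[9,8,23] → #
    (4,1)@(9, 3): e=[21,-8,27] → ·
    (1,2)@(3, 5): e=[7,24,9] → #
    (2,2)@(5, 5): e=[19,8,13] → #
    (3,2)@(7, 5): e=[31,-8,17] → ·
    (1,3)@(3, 7): e=[29,8,3] → #
    (2,3)@(5, 7): e=[41,-8,7] → ·
    (1,4)@(3, 9): e=[51,-8,-3] → ·
  covered (4 px):
    · · · · · ·
    · · · # · ·
    · # # · · ·
    · # · · · ·
    · · · · · ·

Answer: 8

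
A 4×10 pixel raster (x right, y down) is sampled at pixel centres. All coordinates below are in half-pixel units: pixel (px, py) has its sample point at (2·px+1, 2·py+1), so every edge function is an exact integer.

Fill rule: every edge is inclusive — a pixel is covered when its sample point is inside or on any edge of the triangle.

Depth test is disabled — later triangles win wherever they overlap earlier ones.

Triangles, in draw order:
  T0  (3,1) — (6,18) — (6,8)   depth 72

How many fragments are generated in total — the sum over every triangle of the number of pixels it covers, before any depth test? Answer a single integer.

T0:
  2·area = 30  (B↔C swapped to make it positive)
  edge (3, 1)→(6, 8): d=(3,7) inclusive
  edge (6, 8)→(6, 18): d=(0,10) inclusive
  edge (6, 18)→(3, 1): d=(-3,-17) inclusive
    (1,0)@(3, 1): e=[0,30,0] → X  [on edge]
    (2,0)@(5, 1): e=[-14,10,34] → .
    (1,1)@(3, 3): e=[6,30,-6] → .
    (2,3)@(5, 7): e=[4,10,16] → X
    (3,3)@(7, 7): e=[-10,-10,50] → .
    (2,4)@(5, 9): e=[10,10,10] → X
    (3,4)@(7, 9): e=[-4,-10,44] → .
    (2,5)@(5, 11): e=[16,10,4] → X
    (3,5)@(7, 11): e=[2,-10,38] → .
    (2,6)@(5, 13): e=[22,10,-2] → .
  covered (4 px):
    . X . .
    . . . .
    . . . .
    . . X .
    . . X .
    . . X .
    . . . .
    . . . .
    . . . .
    . . . .

Answer: 4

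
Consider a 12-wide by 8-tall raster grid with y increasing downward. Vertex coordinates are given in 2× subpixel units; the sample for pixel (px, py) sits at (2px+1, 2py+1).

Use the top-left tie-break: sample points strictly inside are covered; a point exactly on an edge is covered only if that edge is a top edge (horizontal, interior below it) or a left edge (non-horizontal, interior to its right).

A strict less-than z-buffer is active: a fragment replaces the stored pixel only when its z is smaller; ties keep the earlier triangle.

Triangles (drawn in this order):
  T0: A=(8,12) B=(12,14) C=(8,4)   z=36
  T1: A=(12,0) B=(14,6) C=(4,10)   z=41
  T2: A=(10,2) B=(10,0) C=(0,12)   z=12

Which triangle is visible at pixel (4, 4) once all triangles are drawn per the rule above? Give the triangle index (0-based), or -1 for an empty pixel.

T0:
  2·area = 32  (B↔C swapped to make it positive)
  edge (8, 12)→(8, 4): d=(0,-8) top-left  bias=+0
  edge (8, 4)→(12, 14): d=(4,10) right/bottom  bias=-1
  edge (12, 14)→(8, 12): d=(-4,-2) top-left  bias=+0
    (4,3)@(9, 7): e=[8,2,22] → █
    (5,3)@(11, 7): e=[24,-18,26] → ·
    (4,4)@(9, 9): e=[8,10,14] → █
    (5,4)@(11, 9): e=[24,-10,18] → ·
    (4,5)@(9, 11): e=[8,18,6] → █
    (5,5)@(11, 11): e=[24,-2,10] → ·
    (4,6)@(9, 13): e=[8,26,-2] → ·
    (5,6)@(11, 13): e=[24,6,2] → █
    (6,6)@(13, 13): e=[40,-14,6] → ·
    (5,7)@(11, 15): e=[24,14,-6] → ·
  covered (4 px):
    · · · · · · · · · · · ·
    · · · · · · · · · · · ·
    · · · · · · · · · · · ·
    · · · · █ · · · · · · ·
    · · · · █ · · · · · · ·
    · · · · █ · · · · · · ·
    · · · · · █ · · · · · ·
    · · · · · · · · · · · ·
T1:
  2·area = 68
  edge (12, 0)→(14, 6): d=(2,6) right/bottom  bias=-1
  edge (14, 6)→(4, 10): d=(-10,4) right/bottom  bias=-1
  edge (4, 10)→(12, 0): d=(8,-10) top-left  bias=+0
    (5,1)@(11, 3): e=[12,42,14] → █
    (6,1)@(13, 3): e=[0,34,34] → ·  [on edge]
    (4,2)@(9, 5): e=[28,30,10] → █
    (6,2)@(13, 5): e=[4,14,50] → █
    (7,2)@(15, 5): e=[-8,6,70] → ·
    (3,3)@(7, 7): e=[44,18,6] → █
    (6,3)@(13, 7): e=[8,-6,66] → ·
    (2,4)@(5, 9): e=[60,6,2] → █
    (3,4)@(7, 9): e=[48,-2,22] → ·
    (4,4)@(9, 9): e=[36,-10,42] → ·
    (5,4)@(11, 9): e=[24,-18,62] → ·
    (7,4)@(15, 9): e=[0,-34,102] → ·  [on edge]
    (8,7)@(17, 15): e=[0,-102,170] → ·  [on edge]
  covered (8 px):
    · · · · · · · · · · · ·
    · · · · · █ · · · · · ·
    · · · · █ █ █ · · · · ·
    · · · █ █ █ · · · · · ·
    · · █ · · · · · · · · ·
    · · · · · · · · · · · ·
    · · · · · · · · · · · ·
    · · · · · · · · · · · ·
T2:
  2·area = 20  (B↔C swapped to make it positive)
  edge (10, 2)→(0, 12): d=(-10,10) right/bottom  bias=-1
  edge (0, 12)→(10, 0): d=(10,-12) top-left  bias=+0
  edge (10, 0)→(10, 2): d=(0,2) right/bottom  bias=-1
    (5,0)@(11, 1): e=[0,22,-2] → ·  [on edge]
    (4,1)@(9, 3): e=[0,18,2] → ·  [on edge]
    (3,2)@(7, 5): e=[0,14,6] → ·  [on edge]
    (2,3)@(5, 7): e=[0,10,10] → ·  [on edge]
    (1,4)@(3, 9): e=[0,6,14] → ·  [on edge]
    (0,5)@(1, 11): e=[0,2,18] → ·  [on edge]
  covered (0 px):
    · · · · · · · · · · · ·
    · · · · · · · · · · · ·
    · · · · · · · · · · · ·
    · · · · · · · · · · · ·
    · · · · · · · · · · · ·
    · · · · · · · · · · · ·
    · · · · · · · · · · · ·
    · · · · · · · · · · · ·

Z-buffer (winner per pixel, '.' = empty):
  . . . . . . . . . . . .
  . . . . . 1 . . . . . .
  . . . . 1 1 1 . . . . .
  . . . 1 0 1 . . . . . .
  . . 1 . 0 . . . . . . .
  . . . . 0 . . . . . . .
  . . . . . 0 . . . . . .
  . . . . . . . . . . . .

Result: 0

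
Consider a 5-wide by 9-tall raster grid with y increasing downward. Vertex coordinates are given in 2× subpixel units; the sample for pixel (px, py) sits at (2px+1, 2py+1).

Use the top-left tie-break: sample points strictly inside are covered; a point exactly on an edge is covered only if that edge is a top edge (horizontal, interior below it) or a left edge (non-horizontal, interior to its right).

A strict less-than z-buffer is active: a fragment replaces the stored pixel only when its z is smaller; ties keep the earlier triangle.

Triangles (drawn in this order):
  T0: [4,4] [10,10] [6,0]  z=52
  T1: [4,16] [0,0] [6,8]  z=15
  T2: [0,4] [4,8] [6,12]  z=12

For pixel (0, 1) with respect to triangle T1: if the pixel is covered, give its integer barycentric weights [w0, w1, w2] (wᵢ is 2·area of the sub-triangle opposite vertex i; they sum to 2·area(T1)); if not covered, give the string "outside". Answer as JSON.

T0:
  2·area = 36  (B↔C swapped to make it positive)
  edge (4, 4)→(6, 0): d=(2,-4) top-left  bias=+0
  edge (6, 0)→(10, 10): d=(4,10) right/bottom  bias=-1
  edge (10, 10)→(4, 4): d=(-6,-6) top-left  bias=+0
    (0,0)@(1, 1): e=[-18,54,0] → ·  [on edge]
    (1,1)@(3, 3): e=[-6,42,0] → ·  [on edge]
    (2,1)@(5, 3): e=[2,22,12] → #
    (3,1)@(7, 3): e=[10,2,24] → #
    (4,1)@(9, 3): e=[18,-18,36] → ·
    (2,2)@(5, 5): e=[6,30,0] → #  [on edge]
    (4,2)@(9, 5): e=[22,-10,24] → ·
    (2,3)@(5, 7): e=[10,38,-12] → ·
    (3,3)@(7, 7): e=[18,18,0] → #  [on edge]
    (4,3)@(9, 7): e=[26,-2,12] → ·
    (3,4)@(7, 9): e=[22,26,-12] → ·
    (4,4)@(9, 9): e=[30,6,0] → #  [on edge]
  covered (6 px):
    · · · · ·
    · · # # ·
    · · # # ·
    · · · # ·
    · · · · #
    · · · · ·
    · · · · ·
    · · · · ·
    · · · · ·
T1:
  2·area = 64
  edge (4, 16)→(0, 0): d=(-4,-16) top-left  bias=+0
  edge (0, 0)→(6, 8): d=(6,8) right/bottom  bias=-1
  edge (6, 8)→(4, 16): d=(-2,8) right/bottom  bias=-1
    (0,1)@(1, 3): e=[4,10,50] → #
    (1,1)@(3, 3): e=[36,-6,34] → ·
    (0,2)@(1, 5): e=[-4,22,46] → ·
    (1,2)@(3, 5): e=[28,6,30] → #
    (2,2)@(5, 5): e=[60,-10,14] → ·
    (1,3)@(3, 7): e=[20,18,26] → #
    (2,3)@(5, 7): e=[52,2,10] → #
    (3,3)@(7, 7): e=[84,-14,-6] → ·
    (1,4)@(3, 9): e=[12,30,22] → #
    (3,4)@(7, 9): e=[76,-2,-10] → ·
    (1,5)@(3, 11): e=[4,42,18] → #
    (3,5)@(7, 11): e=[68,10,-14] → ·
  covered (8 px):
    · · · · ·
    # · · · ·
    · # · · ·
    · # # · ·
    · # # · ·
    · # # · ·
    · · · · ·
    · · · · ·
    · · · · ·
T2:
  2·area = 8
  edge (0, 4)→(4, 8): d=(4,4) right/bottom  bias=-1
  edge (4, 8)→(6, 12): d=(2,4) right/bottom  bias=-1
  edge (6, 12)→(0, 4): d=(-6,-8) top-left  bias=+0
    (0,2)@(1, 5): e=[0,6,2] → ·  [on edge]
    (1,3)@(3, 7): e=[0,2,6] → ·  [on edge]
    (2,4)@(5, 9): e=[0,-2,10] → ·  [on edge]
    (3,5)@(7, 11): e=[0,-6,14] → ·  [on edge]
    (4,6)@(9, 13): e=[0,-10,18] → ·  [on edge]
  covered (0 px):
    · · · · ·
    · · · · ·
    · · · · ·
    · · · · ·
    · · · · ·
    · · · · ·
    · · · · ·
    · · · · ·
    · · · · ·

Result: [10,50,4]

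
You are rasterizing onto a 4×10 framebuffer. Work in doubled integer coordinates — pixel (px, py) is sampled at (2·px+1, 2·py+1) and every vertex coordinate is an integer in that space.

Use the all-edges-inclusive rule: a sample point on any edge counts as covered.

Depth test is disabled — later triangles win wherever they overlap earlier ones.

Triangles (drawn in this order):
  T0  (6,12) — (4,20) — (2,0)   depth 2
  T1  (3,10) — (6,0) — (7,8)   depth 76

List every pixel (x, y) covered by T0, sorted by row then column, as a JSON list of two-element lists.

T0:
  2·area = 56
  edge (6, 12)→(4, 20): d=(-2,8) inclusive
  edge (4, 20)→(2, 0): d=(-2,-20) inclusive
  edge (2, 0)→(6, 12): d=(4,12) inclusive
    (1,1)@(3, 3): e=[42,14,0] → X  [on edge]
    (2,1)@(5, 3): e=[26,54,-24] → .
    (1,2)@(3, 5): e=[38,10,8] → X
    (2,2)@(5, 5): e=[22,50,-16] → .
    (1,3)@(3, 7): e=[34,6,16] → X
    (2,3)@(5, 7): e=[18,46,-8] → .
    (1,4)@(3, 9): e=[30,2,24] → X
    (2,4)@(5, 9): e=[14,42,0] → X  [on edge]
    (3,4)@(7, 9): e=[-2,82,-24] → .
    (1,5)@(3, 11): e=[26,-2,32] → .
    (2,5)@(5, 11): e=[10,38,8] → X
    (3,5)@(7, 11): e=[-6,78,-16] → .
    (3,7)@(7, 15): e=[-14,70,0] → .  [on edge]
  covered (8 px):
    . . . .
    . X . .
    . X . .
    . X . .
    . X X .
    . . X .
    . . X .
    . . X .
    . . . .
    . . . .
T1:
  2·area = 34
  edge (3, 10)→(6, 0): d=(3,-10) inclusive
  edge (6, 0)→(7, 8): d=(1,8) inclusive
  edge (7, 8)→(3, 10): d=(-4,2) inclusive
    (2,2)@(5, 5): e=[5,13,16] → X
    (3,2)@(7, 5): e=[25,-3,12] → .
    (2,3)@(5, 7): e=[11,15,8] → X
    (3,3)@(7, 7): e=[31,-1,4] → .
    (2,4)@(5, 9): e=[17,17,0] → X  [on edge]
    (3,4)@(7, 9): e=[37,1,-4] → .
    (0,5)@(1, 11): e=[-17,51,0] → .  [on edge]
    (2,5)@(5, 11): e=[23,19,-8] → .
  covered (3 px):
    . . . .
    . . . .
    . . X .
    . . X .
    . . X .
    . . . .
    . . . .
    . . . .
    . . . .
    . . . .

Result: [[1,1],[1,2],[1,3],[1,4],[2,4],[2,5],[2,6],[2,7]]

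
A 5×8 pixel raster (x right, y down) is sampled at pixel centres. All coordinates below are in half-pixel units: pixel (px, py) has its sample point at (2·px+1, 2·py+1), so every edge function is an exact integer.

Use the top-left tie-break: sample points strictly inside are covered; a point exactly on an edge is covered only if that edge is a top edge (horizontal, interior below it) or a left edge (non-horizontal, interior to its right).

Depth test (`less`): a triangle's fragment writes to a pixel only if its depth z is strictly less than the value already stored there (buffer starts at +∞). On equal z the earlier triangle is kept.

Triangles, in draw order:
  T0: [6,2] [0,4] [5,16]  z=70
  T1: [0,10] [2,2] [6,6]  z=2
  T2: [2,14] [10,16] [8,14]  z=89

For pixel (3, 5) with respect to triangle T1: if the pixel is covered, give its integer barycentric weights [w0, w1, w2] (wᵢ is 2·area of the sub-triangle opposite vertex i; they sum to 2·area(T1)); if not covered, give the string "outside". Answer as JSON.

T0:
  2·area = 82  (B↔C swapped to make it positive)
  edge (6, 2)→(5, 16): d=(-1,14) right/bottom  bias=-1
  edge (5, 16)→(0, 4): d=(-5,-12) top-left  bias=+0
  edge (0, 4)→(6, 2): d=(6,-2) top-left  bias=+0
    (4,0)@(9, 1): e=[-41,123,0] → ·  [on edge]
    (1,1)@(3, 3): e=[41,41,0] → #  [on edge]
    (2,1)@(5, 3): e=[13,65,4] → #
    (3,1)@(7, 3): e=[-15,89,8] → ·
    (0,2)@(1, 5): e=[67,7,8] → #
    (3,2)@(7, 5): e=[-17,79,20] → ·
    (0,3)@(1, 7): e=[65,-3,20] → ·
    (1,3)@(3, 7): e=[37,21,24] → #
    (3,3)@(7, 7): e=[-19,69,32] → ·
    (1,4)@(3, 9): e=[35,11,36] → #
    (3,4)@(7, 9): e=[-21,59,44] → ·
    (1,5)@(3, 11): e=[33,1,48] → #
  covered (13 px):
    · · · · ·
    · # # · ·
    # # # · ·
    · # # · ·
    · # # · ·
    · # # · ·
    · · # · ·
    · · # · ·
T1:
  2·area = 40
  edge (0, 10)→(2, 2): d=(2,-8) top-left  bias=+0
  edge (2, 2)→(6, 6): d=(4,4) right/bottom  bias=-1
  edge (6, 6)→(0, 10): d=(-6,4) right/bottom  bias=-1
    (0,0)@(1, 1): e=[-10,0,50] → ·  [on edge]
    (1,1)@(3, 3): e=[10,0,30] → ·  [on edge]
    (1,2)@(3, 5): e=[14,8,18] → #
    (2,2)@(5, 5): e=[30,0,10] → ·  [on edge]
    (0,3)@(1, 7): e=[2,24,14] → #
    (2,3)@(5, 7): e=[34,8,-2] → ·
    (3,3)@(7, 7): e=[50,0,-10] → ·  [on edge]
    (0,4)@(1, 9): e=[6,32,2] → #
    (1,4)@(3, 9): e=[22,24,-6] → ·
    (4,4)@(9, 9): e=[70,0,-30] → ·  [on edge]
    (0,5)@(1, 11): e=[10,40,-10] → ·
  covered (4 px):
    · · · · ·
    · · · · ·
    · # · · ·
    # # · · ·
    # · · · ·
    · · · · ·
    · · · · ·
    · · · · ·
T2:
  2·area = 12  (B↔C swapped to make it positive)
  edge (2, 14)→(8, 14): d=(6,0) top-left  bias=+0
  edge (8, 14)→(10, 16): d=(2,2) right/bottom  bias=-1
  edge (10, 16)→(2, 14): d=(-8,-2) top-left  bias=+0
    (0,3)@(1, 7): e=[-42,0,54] → ·  [on edge]
    (1,4)@(3, 9): e=[-30,0,42] → ·  [on edge]
    (2,5)@(5, 11): e=[-18,0,30] → ·  [on edge]
    (3,6)@(7, 13): e=[-6,0,18] → ·  [on edge]
    (3,7)@(7, 15): e=[6,4,2] → #
    (4,7)@(9, 15): e=[6,0,6] → ·  [on edge]
  covered (1 px):
    · · · · ·
    · · · · ·
    · · · · ·
    · · · · ·
    · · · · ·
    · · · · ·
    · · · · ·
    · · · # ·

Result: "outside"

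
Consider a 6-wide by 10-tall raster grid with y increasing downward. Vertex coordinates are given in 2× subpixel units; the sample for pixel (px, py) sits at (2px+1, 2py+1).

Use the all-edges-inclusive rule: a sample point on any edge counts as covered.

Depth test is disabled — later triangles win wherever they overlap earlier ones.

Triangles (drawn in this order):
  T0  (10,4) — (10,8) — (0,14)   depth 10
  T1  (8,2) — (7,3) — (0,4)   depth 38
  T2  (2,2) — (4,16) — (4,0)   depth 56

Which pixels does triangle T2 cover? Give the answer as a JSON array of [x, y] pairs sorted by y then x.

T0:
  2·area = 40
  edge (10, 4)→(10, 8): d=(0,4) inclusive
  edge (10, 8)→(0, 14): d=(-10,6) inclusive
  edge (0, 14)→(10, 4): d=(10,-10) inclusive
    (5,1)@(11, 3): e=[-4,44,0] → .  [on edge]
    (4,2)@(9, 5): e=[4,36,0] → X  [on edge]
    (5,2)@(11, 5): e=[-4,24,20] → .
    (3,3)@(7, 7): e=[12,28,0] → X  [on edge]
    (5,3)@(11, 7): e=[-4,4,40] → .
    (2,4)@(5, 9): e=[20,20,0] → X  [on edge]
    (4,4)@(9, 9): e=[4,-4,40] → .
    (1,5)@(3, 11): e=[28,12,0] → X  [on edge]
    (2,5)@(5, 11): e=[20,0,20] → X  [on edge]
    (3,5)@(7, 11): e=[12,-12,40] → .
    (0,6)@(1, 13): e=[36,4,0] → X  [on edge]
    (1,6)@(3, 13): e=[28,-8,20] → .
  covered (8 px):
    . . . . . .
    . . . . . .
    . . . . X .
    . . . X X .
    . . X X . .
    . X X . . .
    X . . . . .
    . . . . . .
    . . . . . .
    . . . . . .
T1:
  2·area = 6
  edge (8, 2)→(7, 3): d=(-1,1) inclusive
  edge (7, 3)→(0, 4): d=(-7,1) inclusive
  edge (0, 4)→(8, 2): d=(8,-2) inclusive
    (4,0)@(9, 1): e=[0,12,-6] → .  [on edge]
    (2,1)@(5, 3): e=[2,2,2] → X
    (3,1)@(7, 3): e=[0,0,6] → X  [on edge]
    (4,1)@(9, 3): e=[-2,-2,10] → .
    (2,2)@(5, 5): e=[0,-12,18] → .  [on edge]
    (3,2)@(7, 5): e=[-2,-14,22] → .
    (1,3)@(3, 7): e=[0,-24,30] → .  [on edge]
    (0,4)@(1, 9): e=[0,-36,42] → .  [on edge]
  covered (2 px):
    . . . . . .
    . . X X . .
    . . . . . .
    . . . . . .
    . . . . . .
    . . . . . .
    . . . . . .
    . . . . . .
    . . . . . .
    . . . . . .
T2:
  2·area = 32  (B↔C swapped to make it positive)
  edge (2, 2)→(4, 0): d=(2,-2) inclusive
  edge (4, 0)→(4, 16): d=(0,16) inclusive
  edge (4, 16)→(2, 2): d=(-2,-14) inclusive
    (1,0)@(3, 1): e=[0,16,16] → X  [on edge]
    (2,0)@(5, 1): e=[4,-16,44] → .
    (0,1)@(1, 3): e=[0,48,-16] → .  [on edge]
    (1,1)@(3, 3): e=[4,16,12] → X
    (2,1)@(5, 3): e=[8,-16,40] → .
    (1,2)@(3, 5): e=[8,16,8] → X
    (2,2)@(5, 5): e=[12,-16,36] → .
    (1,3)@(3, 7): e=[12,16,4] → X
    (2,3)@(5, 7): e=[16,-16,32] → .
    (1,4)@(3, 9): e=[16,16,0] → X  [on edge]
    (2,4)@(5, 9): e=[20,-16,28] → .
    (1,5)@(3, 11): e=[20,16,-4] → .
  covered (5 px):
    . X . . . .
    . X . . . .
    . X . . . .
    . X . . . .
    . X . . . .
    . . . . . .
    . . . . . .
    . . . . . .
    . . . . . .
    . . . . . .

Final: [[1,0],[1,1],[1,2],[1,3],[1,4]]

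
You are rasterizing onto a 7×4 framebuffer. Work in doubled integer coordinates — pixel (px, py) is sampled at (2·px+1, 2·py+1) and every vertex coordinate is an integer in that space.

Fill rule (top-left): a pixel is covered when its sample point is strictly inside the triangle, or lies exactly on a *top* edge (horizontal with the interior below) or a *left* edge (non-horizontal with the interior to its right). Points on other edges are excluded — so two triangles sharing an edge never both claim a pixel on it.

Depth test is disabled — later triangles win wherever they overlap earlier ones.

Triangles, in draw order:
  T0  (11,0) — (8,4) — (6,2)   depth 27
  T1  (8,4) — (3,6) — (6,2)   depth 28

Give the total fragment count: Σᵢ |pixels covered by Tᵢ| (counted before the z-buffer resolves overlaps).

T0:
  2·area = 14
  edge (11, 0)→(8, 4): d=(-3,4) right/bottom  bias=-1
  edge (8, 4)→(6, 2): d=(-2,-2) top-left  bias=+0
  edge (6, 2)→(11, 0): d=(5,-2) top-left  bias=+0
    (2,0)@(5, 1): e=[21,0,-7] → ·  [on edge]
    (4,0)@(9, 1): e=[5,8,1] → █
    (5,0)@(11, 1): e=[-3,12,5] → ·
    (3,1)@(7, 3): e=[7,0,7] → █  [on edge]
    (4,1)@(9, 3): e=[-1,4,11] → ·
    (3,2)@(7, 5): e=[1,-4,17] → ·
    (4,2)@(9, 5): e=[-7,0,21] → ·  [on edge]
    (5,3)@(11, 7): e=[-21,0,35] → ·  [on edge]
  covered (2 px):
    · · · · █ · ·
    · · · █ · · ·
    · · · · · · ·
    · · · · · · ·
T1:
  2·area = 14
  edge (8, 4)→(3, 6): d=(-5,2) right/bottom  bias=-1
  edge (3, 6)→(6, 2): d=(3,-4) top-left  bias=+0
  edge (6, 2)→(8, 4): d=(2,2) right/bottom  bias=-1
    (2,0)@(5, 1): e=[21,-7,0] → ·  [on edge]
    (3,1)@(7, 3): e=[7,7,0] → ·  [on edge]
    (2,2)@(5, 5): e=[1,5,8] → █
    (3,2)@(7, 5): e=[-3,13,4] → ·
    (4,2)@(9, 5): e=[-7,21,0] → ·  [on edge]
    (2,3)@(5, 7): e=[-9,11,12] → ·
    (5,3)@(11, 7): e=[-21,35,0] → ·  [on edge]
  covered (1 px):
    · · · · · · ·
    · · · · · · ·
    · · █ · · · ·
    · · · · · · ·

Final: 3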